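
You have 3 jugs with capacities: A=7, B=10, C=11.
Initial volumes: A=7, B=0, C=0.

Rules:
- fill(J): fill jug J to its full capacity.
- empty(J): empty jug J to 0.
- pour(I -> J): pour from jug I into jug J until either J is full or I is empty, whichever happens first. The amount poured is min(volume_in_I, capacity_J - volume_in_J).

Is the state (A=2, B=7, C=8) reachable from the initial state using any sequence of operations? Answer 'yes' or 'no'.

Answer: no

Derivation:
BFS explored all 516 reachable states.
Reachable set includes: (0,0,0), (0,0,1), (0,0,2), (0,0,3), (0,0,4), (0,0,5), (0,0,6), (0,0,7), (0,0,8), (0,0,9), (0,0,10), (0,0,11) ...
Target (A=2, B=7, C=8) not in reachable set → no.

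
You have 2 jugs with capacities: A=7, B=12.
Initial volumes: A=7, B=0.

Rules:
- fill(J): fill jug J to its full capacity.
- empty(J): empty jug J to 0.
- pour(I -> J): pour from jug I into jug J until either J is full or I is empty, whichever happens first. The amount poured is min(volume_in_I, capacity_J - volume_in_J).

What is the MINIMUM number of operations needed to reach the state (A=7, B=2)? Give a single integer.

BFS from (A=7, B=0). One shortest path:
  1. pour(A -> B) -> (A=0 B=7)
  2. fill(A) -> (A=7 B=7)
  3. pour(A -> B) -> (A=2 B=12)
  4. empty(B) -> (A=2 B=0)
  5. pour(A -> B) -> (A=0 B=2)
  6. fill(A) -> (A=7 B=2)
Reached target in 6 moves.

Answer: 6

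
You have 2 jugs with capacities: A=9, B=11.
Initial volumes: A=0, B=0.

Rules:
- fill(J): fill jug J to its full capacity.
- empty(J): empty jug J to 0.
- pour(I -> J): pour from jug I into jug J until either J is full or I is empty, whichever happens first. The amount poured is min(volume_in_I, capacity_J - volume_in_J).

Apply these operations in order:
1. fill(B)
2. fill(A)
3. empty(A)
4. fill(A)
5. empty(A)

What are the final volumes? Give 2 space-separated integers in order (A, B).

Answer: 0 11

Derivation:
Step 1: fill(B) -> (A=0 B=11)
Step 2: fill(A) -> (A=9 B=11)
Step 3: empty(A) -> (A=0 B=11)
Step 4: fill(A) -> (A=9 B=11)
Step 5: empty(A) -> (A=0 B=11)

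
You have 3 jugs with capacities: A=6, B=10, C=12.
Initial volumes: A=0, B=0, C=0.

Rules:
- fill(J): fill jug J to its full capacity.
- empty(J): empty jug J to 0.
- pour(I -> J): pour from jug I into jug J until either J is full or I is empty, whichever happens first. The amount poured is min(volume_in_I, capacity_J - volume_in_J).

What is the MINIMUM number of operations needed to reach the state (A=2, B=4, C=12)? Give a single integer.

BFS from (A=0, B=0, C=0). One shortest path:
  1. fill(A) -> (A=6 B=0 C=0)
  2. fill(C) -> (A=6 B=0 C=12)
  3. pour(A -> B) -> (A=0 B=6 C=12)
  4. pour(C -> A) -> (A=6 B=6 C=6)
  5. pour(A -> B) -> (A=2 B=10 C=6)
  6. pour(B -> C) -> (A=2 B=4 C=12)
Reached target in 6 moves.

Answer: 6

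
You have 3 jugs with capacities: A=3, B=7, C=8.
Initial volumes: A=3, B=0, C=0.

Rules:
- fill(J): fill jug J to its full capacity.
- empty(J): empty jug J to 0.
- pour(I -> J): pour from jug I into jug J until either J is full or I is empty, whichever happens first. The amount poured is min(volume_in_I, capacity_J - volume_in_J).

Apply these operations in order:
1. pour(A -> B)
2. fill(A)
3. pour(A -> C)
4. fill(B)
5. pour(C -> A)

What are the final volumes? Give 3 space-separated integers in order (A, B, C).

Step 1: pour(A -> B) -> (A=0 B=3 C=0)
Step 2: fill(A) -> (A=3 B=3 C=0)
Step 3: pour(A -> C) -> (A=0 B=3 C=3)
Step 4: fill(B) -> (A=0 B=7 C=3)
Step 5: pour(C -> A) -> (A=3 B=7 C=0)

Answer: 3 7 0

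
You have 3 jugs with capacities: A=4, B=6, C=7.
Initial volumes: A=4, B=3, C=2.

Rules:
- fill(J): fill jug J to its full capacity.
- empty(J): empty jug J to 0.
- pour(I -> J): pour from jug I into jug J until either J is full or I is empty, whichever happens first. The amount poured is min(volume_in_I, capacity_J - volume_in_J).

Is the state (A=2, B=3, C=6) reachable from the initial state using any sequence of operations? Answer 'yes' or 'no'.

Answer: no

Derivation:
BFS explored all 190 reachable states.
Reachable set includes: (0,0,0), (0,0,1), (0,0,2), (0,0,3), (0,0,4), (0,0,5), (0,0,6), (0,0,7), (0,1,0), (0,1,1), (0,1,2), (0,1,3) ...
Target (A=2, B=3, C=6) not in reachable set → no.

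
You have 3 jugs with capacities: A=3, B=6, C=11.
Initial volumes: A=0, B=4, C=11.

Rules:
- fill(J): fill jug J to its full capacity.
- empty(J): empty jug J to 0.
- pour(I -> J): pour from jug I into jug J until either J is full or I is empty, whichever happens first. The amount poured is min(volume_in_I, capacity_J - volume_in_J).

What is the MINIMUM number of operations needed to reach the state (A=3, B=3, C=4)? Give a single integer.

BFS from (A=0, B=4, C=11). One shortest path:
  1. empty(C) -> (A=0 B=4 C=0)
  2. pour(B -> C) -> (A=0 B=0 C=4)
  3. fill(B) -> (A=0 B=6 C=4)
  4. pour(B -> A) -> (A=3 B=3 C=4)
Reached target in 4 moves.

Answer: 4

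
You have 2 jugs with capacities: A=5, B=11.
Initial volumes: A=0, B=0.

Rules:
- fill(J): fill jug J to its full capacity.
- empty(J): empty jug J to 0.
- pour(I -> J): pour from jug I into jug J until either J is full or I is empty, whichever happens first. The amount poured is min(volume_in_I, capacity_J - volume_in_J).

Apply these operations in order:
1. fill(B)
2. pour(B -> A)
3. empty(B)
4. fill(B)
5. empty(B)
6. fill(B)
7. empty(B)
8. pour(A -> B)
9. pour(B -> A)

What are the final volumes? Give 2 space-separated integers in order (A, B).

Step 1: fill(B) -> (A=0 B=11)
Step 2: pour(B -> A) -> (A=5 B=6)
Step 3: empty(B) -> (A=5 B=0)
Step 4: fill(B) -> (A=5 B=11)
Step 5: empty(B) -> (A=5 B=0)
Step 6: fill(B) -> (A=5 B=11)
Step 7: empty(B) -> (A=5 B=0)
Step 8: pour(A -> B) -> (A=0 B=5)
Step 9: pour(B -> A) -> (A=5 B=0)

Answer: 5 0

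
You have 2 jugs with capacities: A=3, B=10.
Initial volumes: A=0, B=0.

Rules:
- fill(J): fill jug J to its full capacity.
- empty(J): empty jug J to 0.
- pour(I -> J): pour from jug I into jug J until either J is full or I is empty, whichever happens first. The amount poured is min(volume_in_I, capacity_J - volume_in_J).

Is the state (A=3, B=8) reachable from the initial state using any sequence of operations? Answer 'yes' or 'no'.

Answer: yes

Derivation:
BFS from (A=0, B=0):
  1. fill(B) -> (A=0 B=10)
  2. pour(B -> A) -> (A=3 B=7)
  3. empty(A) -> (A=0 B=7)
  4. pour(B -> A) -> (A=3 B=4)
  5. empty(A) -> (A=0 B=4)
  6. pour(B -> A) -> (A=3 B=1)
  7. empty(A) -> (A=0 B=1)
  8. pour(B -> A) -> (A=1 B=0)
  9. fill(B) -> (A=1 B=10)
  10. pour(B -> A) -> (A=3 B=8)
Target reached → yes.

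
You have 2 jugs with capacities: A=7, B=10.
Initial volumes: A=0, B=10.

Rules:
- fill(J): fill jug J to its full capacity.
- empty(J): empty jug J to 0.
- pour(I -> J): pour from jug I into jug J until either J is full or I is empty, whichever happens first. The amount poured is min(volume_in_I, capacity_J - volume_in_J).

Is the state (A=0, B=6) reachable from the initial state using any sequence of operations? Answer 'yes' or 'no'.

Answer: yes

Derivation:
BFS from (A=0, B=10):
  1. pour(B -> A) -> (A=7 B=3)
  2. empty(A) -> (A=0 B=3)
  3. pour(B -> A) -> (A=3 B=0)
  4. fill(B) -> (A=3 B=10)
  5. pour(B -> A) -> (A=7 B=6)
  6. empty(A) -> (A=0 B=6)
Target reached → yes.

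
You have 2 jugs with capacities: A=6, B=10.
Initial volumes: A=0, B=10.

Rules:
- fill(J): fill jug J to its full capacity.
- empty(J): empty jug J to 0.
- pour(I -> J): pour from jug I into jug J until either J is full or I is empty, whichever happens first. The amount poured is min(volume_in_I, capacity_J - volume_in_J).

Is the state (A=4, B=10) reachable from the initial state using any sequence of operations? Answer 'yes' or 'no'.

BFS from (A=0, B=10):
  1. pour(B -> A) -> (A=6 B=4)
  2. empty(A) -> (A=0 B=4)
  3. pour(B -> A) -> (A=4 B=0)
  4. fill(B) -> (A=4 B=10)
Target reached → yes.

Answer: yes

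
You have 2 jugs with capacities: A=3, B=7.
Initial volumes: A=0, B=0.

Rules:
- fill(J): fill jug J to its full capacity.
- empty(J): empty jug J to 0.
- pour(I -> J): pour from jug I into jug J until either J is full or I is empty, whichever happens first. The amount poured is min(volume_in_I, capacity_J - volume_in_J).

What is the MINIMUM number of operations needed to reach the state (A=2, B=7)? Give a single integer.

BFS from (A=0, B=0). One shortest path:
  1. fill(A) -> (A=3 B=0)
  2. pour(A -> B) -> (A=0 B=3)
  3. fill(A) -> (A=3 B=3)
  4. pour(A -> B) -> (A=0 B=6)
  5. fill(A) -> (A=3 B=6)
  6. pour(A -> B) -> (A=2 B=7)
Reached target in 6 moves.

Answer: 6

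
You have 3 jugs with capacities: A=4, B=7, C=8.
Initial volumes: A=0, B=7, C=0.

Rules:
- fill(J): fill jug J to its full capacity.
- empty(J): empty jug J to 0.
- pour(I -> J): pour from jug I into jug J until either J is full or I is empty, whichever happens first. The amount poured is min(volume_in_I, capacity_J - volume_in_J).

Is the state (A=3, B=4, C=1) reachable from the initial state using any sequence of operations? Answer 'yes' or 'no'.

Answer: no

Derivation:
BFS explored all 234 reachable states.
Reachable set includes: (0,0,0), (0,0,1), (0,0,2), (0,0,3), (0,0,4), (0,0,5), (0,0,6), (0,0,7), (0,0,8), (0,1,0), (0,1,1), (0,1,2) ...
Target (A=3, B=4, C=1) not in reachable set → no.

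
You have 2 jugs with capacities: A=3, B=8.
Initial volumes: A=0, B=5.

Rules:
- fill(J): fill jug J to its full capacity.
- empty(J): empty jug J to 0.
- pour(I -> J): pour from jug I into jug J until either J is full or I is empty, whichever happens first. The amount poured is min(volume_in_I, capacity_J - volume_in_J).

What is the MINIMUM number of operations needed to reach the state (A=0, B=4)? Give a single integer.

BFS from (A=0, B=5). One shortest path:
  1. pour(B -> A) -> (A=3 B=2)
  2. empty(A) -> (A=0 B=2)
  3. pour(B -> A) -> (A=2 B=0)
  4. fill(B) -> (A=2 B=8)
  5. pour(B -> A) -> (A=3 B=7)
  6. empty(A) -> (A=0 B=7)
  7. pour(B -> A) -> (A=3 B=4)
  8. empty(A) -> (A=0 B=4)
Reached target in 8 moves.

Answer: 8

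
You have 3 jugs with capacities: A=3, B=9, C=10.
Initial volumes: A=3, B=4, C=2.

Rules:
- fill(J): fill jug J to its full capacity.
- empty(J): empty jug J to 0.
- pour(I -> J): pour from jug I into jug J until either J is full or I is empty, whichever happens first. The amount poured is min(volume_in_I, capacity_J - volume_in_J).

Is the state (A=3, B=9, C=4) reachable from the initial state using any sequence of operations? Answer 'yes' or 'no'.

Answer: yes

Derivation:
BFS from (A=3, B=4, C=2):
  1. empty(C) -> (A=3 B=4 C=0)
  2. pour(B -> C) -> (A=3 B=0 C=4)
  3. fill(B) -> (A=3 B=9 C=4)
Target reached → yes.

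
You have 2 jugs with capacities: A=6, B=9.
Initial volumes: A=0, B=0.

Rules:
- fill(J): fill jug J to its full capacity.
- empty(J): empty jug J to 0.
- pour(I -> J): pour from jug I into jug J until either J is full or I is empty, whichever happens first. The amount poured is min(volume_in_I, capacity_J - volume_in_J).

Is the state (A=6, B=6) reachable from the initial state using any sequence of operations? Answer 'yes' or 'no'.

BFS from (A=0, B=0):
  1. fill(A) -> (A=6 B=0)
  2. pour(A -> B) -> (A=0 B=6)
  3. fill(A) -> (A=6 B=6)
Target reached → yes.

Answer: yes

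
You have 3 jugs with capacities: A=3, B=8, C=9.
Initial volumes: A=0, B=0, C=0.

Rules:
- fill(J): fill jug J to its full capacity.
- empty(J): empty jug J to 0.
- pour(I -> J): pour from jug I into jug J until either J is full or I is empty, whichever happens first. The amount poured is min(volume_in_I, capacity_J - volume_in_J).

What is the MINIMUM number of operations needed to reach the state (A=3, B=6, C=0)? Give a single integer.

Answer: 3

Derivation:
BFS from (A=0, B=0, C=0). One shortest path:
  1. fill(C) -> (A=0 B=0 C=9)
  2. pour(C -> A) -> (A=3 B=0 C=6)
  3. pour(C -> B) -> (A=3 B=6 C=0)
Reached target in 3 moves.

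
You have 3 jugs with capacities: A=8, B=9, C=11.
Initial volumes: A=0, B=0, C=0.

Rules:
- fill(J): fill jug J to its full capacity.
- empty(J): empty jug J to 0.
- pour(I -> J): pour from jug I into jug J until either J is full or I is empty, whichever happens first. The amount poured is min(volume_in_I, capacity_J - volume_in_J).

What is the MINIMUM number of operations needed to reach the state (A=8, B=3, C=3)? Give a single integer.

Answer: 6

Derivation:
BFS from (A=0, B=0, C=0). One shortest path:
  1. fill(C) -> (A=0 B=0 C=11)
  2. pour(C -> A) -> (A=8 B=0 C=3)
  3. empty(A) -> (A=0 B=0 C=3)
  4. pour(C -> B) -> (A=0 B=3 C=0)
  5. fill(C) -> (A=0 B=3 C=11)
  6. pour(C -> A) -> (A=8 B=3 C=3)
Reached target in 6 moves.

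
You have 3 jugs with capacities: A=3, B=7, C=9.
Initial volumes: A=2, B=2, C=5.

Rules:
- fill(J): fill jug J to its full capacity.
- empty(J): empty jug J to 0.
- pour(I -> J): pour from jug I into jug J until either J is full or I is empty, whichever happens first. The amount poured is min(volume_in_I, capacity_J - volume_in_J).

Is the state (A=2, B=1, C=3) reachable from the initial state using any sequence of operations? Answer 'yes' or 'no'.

BFS explored all 225 reachable states.
Reachable set includes: (0,0,0), (0,0,1), (0,0,2), (0,0,3), (0,0,4), (0,0,5), (0,0,6), (0,0,7), (0,0,8), (0,0,9), (0,1,0), (0,1,1) ...
Target (A=2, B=1, C=3) not in reachable set → no.

Answer: no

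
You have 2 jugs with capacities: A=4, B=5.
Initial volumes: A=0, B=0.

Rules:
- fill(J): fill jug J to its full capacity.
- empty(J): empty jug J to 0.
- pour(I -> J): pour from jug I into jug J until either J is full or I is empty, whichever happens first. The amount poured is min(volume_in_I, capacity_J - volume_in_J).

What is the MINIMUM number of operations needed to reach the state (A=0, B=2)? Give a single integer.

BFS from (A=0, B=0). One shortest path:
  1. fill(B) -> (A=0 B=5)
  2. pour(B -> A) -> (A=4 B=1)
  3. empty(A) -> (A=0 B=1)
  4. pour(B -> A) -> (A=1 B=0)
  5. fill(B) -> (A=1 B=5)
  6. pour(B -> A) -> (A=4 B=2)
  7. empty(A) -> (A=0 B=2)
Reached target in 7 moves.

Answer: 7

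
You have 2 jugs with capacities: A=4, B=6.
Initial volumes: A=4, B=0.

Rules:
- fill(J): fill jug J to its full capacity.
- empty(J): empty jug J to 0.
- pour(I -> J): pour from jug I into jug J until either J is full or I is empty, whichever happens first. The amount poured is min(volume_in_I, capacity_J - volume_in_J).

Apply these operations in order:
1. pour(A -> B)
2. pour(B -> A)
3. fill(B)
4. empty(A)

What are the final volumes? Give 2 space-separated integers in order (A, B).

Step 1: pour(A -> B) -> (A=0 B=4)
Step 2: pour(B -> A) -> (A=4 B=0)
Step 3: fill(B) -> (A=4 B=6)
Step 4: empty(A) -> (A=0 B=6)

Answer: 0 6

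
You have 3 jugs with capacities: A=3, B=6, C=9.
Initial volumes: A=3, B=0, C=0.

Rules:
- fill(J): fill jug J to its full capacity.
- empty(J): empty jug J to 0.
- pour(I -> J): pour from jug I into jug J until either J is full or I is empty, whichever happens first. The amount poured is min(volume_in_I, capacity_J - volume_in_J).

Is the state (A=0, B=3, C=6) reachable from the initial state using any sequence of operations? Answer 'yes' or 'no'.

BFS from (A=3, B=0, C=0):
  1. fill(B) -> (A=3 B=6 C=0)
  2. pour(B -> C) -> (A=3 B=0 C=6)
  3. pour(A -> B) -> (A=0 B=3 C=6)
Target reached → yes.

Answer: yes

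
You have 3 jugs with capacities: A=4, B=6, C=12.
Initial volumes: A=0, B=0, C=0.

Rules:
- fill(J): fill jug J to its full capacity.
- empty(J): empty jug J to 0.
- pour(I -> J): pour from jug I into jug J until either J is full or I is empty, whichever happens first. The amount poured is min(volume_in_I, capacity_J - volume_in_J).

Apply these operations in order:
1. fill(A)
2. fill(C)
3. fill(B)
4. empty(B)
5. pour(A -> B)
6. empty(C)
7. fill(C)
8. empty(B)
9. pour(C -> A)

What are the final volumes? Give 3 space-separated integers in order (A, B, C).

Answer: 4 0 8

Derivation:
Step 1: fill(A) -> (A=4 B=0 C=0)
Step 2: fill(C) -> (A=4 B=0 C=12)
Step 3: fill(B) -> (A=4 B=6 C=12)
Step 4: empty(B) -> (A=4 B=0 C=12)
Step 5: pour(A -> B) -> (A=0 B=4 C=12)
Step 6: empty(C) -> (A=0 B=4 C=0)
Step 7: fill(C) -> (A=0 B=4 C=12)
Step 8: empty(B) -> (A=0 B=0 C=12)
Step 9: pour(C -> A) -> (A=4 B=0 C=8)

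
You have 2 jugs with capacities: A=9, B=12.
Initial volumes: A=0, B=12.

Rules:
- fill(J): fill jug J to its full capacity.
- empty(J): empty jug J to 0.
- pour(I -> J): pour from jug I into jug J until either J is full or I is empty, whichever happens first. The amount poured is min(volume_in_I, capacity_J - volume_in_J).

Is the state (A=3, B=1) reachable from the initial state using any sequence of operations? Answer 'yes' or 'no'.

Answer: no

Derivation:
BFS explored all 14 reachable states.
Reachable set includes: (0,0), (0,3), (0,6), (0,9), (0,12), (3,0), (3,12), (6,0), (6,12), (9,0), (9,3), (9,6) ...
Target (A=3, B=1) not in reachable set → no.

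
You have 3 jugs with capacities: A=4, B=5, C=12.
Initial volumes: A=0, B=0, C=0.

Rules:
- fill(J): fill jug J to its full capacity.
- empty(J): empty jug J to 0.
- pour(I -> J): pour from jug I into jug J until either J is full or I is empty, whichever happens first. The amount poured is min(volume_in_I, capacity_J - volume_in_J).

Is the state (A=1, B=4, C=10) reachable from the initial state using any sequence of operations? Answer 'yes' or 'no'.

Answer: no

Derivation:
BFS explored all 258 reachable states.
Reachable set includes: (0,0,0), (0,0,1), (0,0,2), (0,0,3), (0,0,4), (0,0,5), (0,0,6), (0,0,7), (0,0,8), (0,0,9), (0,0,10), (0,0,11) ...
Target (A=1, B=4, C=10) not in reachable set → no.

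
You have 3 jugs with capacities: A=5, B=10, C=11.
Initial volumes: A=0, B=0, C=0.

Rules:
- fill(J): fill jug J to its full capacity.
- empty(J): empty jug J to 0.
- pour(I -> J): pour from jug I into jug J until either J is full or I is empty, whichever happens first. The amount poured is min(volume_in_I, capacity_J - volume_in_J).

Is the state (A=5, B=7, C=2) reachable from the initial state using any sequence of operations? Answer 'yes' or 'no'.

Answer: yes

Derivation:
BFS from (A=0, B=0, C=0):
  1. fill(C) -> (A=0 B=0 C=11)
  2. pour(C -> B) -> (A=0 B=10 C=1)
  3. empty(B) -> (A=0 B=0 C=1)
  4. pour(C -> A) -> (A=1 B=0 C=0)
  5. fill(C) -> (A=1 B=0 C=11)
  6. pour(C -> B) -> (A=1 B=10 C=1)
  7. empty(B) -> (A=1 B=0 C=1)
  8. pour(C -> A) -> (A=2 B=0 C=0)
  9. fill(C) -> (A=2 B=0 C=11)
  10. pour(C -> B) -> (A=2 B=10 C=1)
  11. empty(B) -> (A=2 B=0 C=1)
  12. pour(C -> B) -> (A=2 B=1 C=0)
  13. fill(C) -> (A=2 B=1 C=11)
  14. pour(C -> B) -> (A=2 B=10 C=2)
  15. pour(B -> A) -> (A=5 B=7 C=2)
Target reached → yes.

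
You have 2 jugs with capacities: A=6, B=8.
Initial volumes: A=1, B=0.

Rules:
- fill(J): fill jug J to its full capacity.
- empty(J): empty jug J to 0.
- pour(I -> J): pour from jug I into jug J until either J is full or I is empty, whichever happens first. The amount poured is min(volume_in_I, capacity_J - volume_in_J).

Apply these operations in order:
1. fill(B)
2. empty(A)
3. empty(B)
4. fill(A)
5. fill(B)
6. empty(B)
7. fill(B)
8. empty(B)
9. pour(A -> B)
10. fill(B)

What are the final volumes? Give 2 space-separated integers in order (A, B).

Answer: 0 8

Derivation:
Step 1: fill(B) -> (A=1 B=8)
Step 2: empty(A) -> (A=0 B=8)
Step 3: empty(B) -> (A=0 B=0)
Step 4: fill(A) -> (A=6 B=0)
Step 5: fill(B) -> (A=6 B=8)
Step 6: empty(B) -> (A=6 B=0)
Step 7: fill(B) -> (A=6 B=8)
Step 8: empty(B) -> (A=6 B=0)
Step 9: pour(A -> B) -> (A=0 B=6)
Step 10: fill(B) -> (A=0 B=8)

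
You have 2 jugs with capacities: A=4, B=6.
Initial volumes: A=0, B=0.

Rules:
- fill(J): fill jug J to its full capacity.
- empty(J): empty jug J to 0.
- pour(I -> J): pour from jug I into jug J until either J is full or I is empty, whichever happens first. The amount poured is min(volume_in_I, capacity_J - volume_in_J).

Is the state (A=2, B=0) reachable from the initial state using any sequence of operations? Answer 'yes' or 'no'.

BFS from (A=0, B=0):
  1. fill(B) -> (A=0 B=6)
  2. pour(B -> A) -> (A=4 B=2)
  3. empty(A) -> (A=0 B=2)
  4. pour(B -> A) -> (A=2 B=0)
Target reached → yes.

Answer: yes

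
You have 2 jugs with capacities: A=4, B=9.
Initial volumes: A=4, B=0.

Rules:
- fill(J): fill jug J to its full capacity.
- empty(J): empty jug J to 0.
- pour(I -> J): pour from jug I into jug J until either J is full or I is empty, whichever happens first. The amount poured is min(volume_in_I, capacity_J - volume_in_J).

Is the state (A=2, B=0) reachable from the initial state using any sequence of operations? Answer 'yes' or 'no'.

Answer: yes

Derivation:
BFS from (A=4, B=0):
  1. pour(A -> B) -> (A=0 B=4)
  2. fill(A) -> (A=4 B=4)
  3. pour(A -> B) -> (A=0 B=8)
  4. fill(A) -> (A=4 B=8)
  5. pour(A -> B) -> (A=3 B=9)
  6. empty(B) -> (A=3 B=0)
  7. pour(A -> B) -> (A=0 B=3)
  8. fill(A) -> (A=4 B=3)
  9. pour(A -> B) -> (A=0 B=7)
  10. fill(A) -> (A=4 B=7)
  11. pour(A -> B) -> (A=2 B=9)
  12. empty(B) -> (A=2 B=0)
Target reached → yes.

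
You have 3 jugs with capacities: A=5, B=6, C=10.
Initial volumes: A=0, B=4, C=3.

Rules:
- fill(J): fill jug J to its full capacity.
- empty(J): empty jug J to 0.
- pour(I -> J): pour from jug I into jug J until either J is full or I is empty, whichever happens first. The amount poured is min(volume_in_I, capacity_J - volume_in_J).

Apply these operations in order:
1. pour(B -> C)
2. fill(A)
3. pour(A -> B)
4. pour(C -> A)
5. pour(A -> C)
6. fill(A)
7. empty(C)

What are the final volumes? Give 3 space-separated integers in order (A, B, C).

Answer: 5 5 0

Derivation:
Step 1: pour(B -> C) -> (A=0 B=0 C=7)
Step 2: fill(A) -> (A=5 B=0 C=7)
Step 3: pour(A -> B) -> (A=0 B=5 C=7)
Step 4: pour(C -> A) -> (A=5 B=5 C=2)
Step 5: pour(A -> C) -> (A=0 B=5 C=7)
Step 6: fill(A) -> (A=5 B=5 C=7)
Step 7: empty(C) -> (A=5 B=5 C=0)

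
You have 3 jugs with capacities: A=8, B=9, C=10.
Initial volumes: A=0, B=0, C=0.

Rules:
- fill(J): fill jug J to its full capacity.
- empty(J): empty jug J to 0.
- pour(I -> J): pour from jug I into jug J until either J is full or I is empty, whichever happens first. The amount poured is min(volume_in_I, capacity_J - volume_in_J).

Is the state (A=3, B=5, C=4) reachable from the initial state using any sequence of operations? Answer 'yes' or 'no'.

BFS explored all 486 reachable states.
Reachable set includes: (0,0,0), (0,0,1), (0,0,2), (0,0,3), (0,0,4), (0,0,5), (0,0,6), (0,0,7), (0,0,8), (0,0,9), (0,0,10), (0,1,0) ...
Target (A=3, B=5, C=4) not in reachable set → no.

Answer: no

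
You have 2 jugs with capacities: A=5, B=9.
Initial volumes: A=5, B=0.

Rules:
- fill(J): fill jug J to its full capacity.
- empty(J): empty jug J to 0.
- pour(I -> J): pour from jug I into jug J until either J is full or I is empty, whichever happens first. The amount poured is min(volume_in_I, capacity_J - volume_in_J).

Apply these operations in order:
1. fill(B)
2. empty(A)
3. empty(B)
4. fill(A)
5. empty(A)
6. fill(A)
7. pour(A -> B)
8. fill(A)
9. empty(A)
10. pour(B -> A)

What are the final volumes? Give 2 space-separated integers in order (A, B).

Answer: 5 0

Derivation:
Step 1: fill(B) -> (A=5 B=9)
Step 2: empty(A) -> (A=0 B=9)
Step 3: empty(B) -> (A=0 B=0)
Step 4: fill(A) -> (A=5 B=0)
Step 5: empty(A) -> (A=0 B=0)
Step 6: fill(A) -> (A=5 B=0)
Step 7: pour(A -> B) -> (A=0 B=5)
Step 8: fill(A) -> (A=5 B=5)
Step 9: empty(A) -> (A=0 B=5)
Step 10: pour(B -> A) -> (A=5 B=0)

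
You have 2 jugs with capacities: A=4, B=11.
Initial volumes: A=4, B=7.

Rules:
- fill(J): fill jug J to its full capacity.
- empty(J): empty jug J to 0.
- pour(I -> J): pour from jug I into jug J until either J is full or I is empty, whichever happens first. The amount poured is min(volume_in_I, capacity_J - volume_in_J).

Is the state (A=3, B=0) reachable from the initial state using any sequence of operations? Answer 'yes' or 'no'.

Answer: yes

Derivation:
BFS from (A=4, B=7):
  1. empty(A) -> (A=0 B=7)
  2. pour(B -> A) -> (A=4 B=3)
  3. empty(A) -> (A=0 B=3)
  4. pour(B -> A) -> (A=3 B=0)
Target reached → yes.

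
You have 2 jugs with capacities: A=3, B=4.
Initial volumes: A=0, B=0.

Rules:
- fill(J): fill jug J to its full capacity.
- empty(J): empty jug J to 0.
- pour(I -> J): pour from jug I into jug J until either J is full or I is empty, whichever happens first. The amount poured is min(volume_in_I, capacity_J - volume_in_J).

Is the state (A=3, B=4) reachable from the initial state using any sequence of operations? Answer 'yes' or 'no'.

BFS from (A=0, B=0):
  1. fill(A) -> (A=3 B=0)
  2. fill(B) -> (A=3 B=4)
Target reached → yes.

Answer: yes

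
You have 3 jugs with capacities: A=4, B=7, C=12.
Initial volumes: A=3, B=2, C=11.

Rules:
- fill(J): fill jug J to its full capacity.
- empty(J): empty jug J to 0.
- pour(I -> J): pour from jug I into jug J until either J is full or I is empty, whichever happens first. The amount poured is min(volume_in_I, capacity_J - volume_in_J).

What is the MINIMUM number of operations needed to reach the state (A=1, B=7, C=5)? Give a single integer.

Answer: 4

Derivation:
BFS from (A=3, B=2, C=11). One shortest path:
  1. empty(A) -> (A=0 B=2 C=11)
  2. pour(B -> A) -> (A=2 B=0 C=11)
  3. pour(A -> C) -> (A=1 B=0 C=12)
  4. pour(C -> B) -> (A=1 B=7 C=5)
Reached target in 4 moves.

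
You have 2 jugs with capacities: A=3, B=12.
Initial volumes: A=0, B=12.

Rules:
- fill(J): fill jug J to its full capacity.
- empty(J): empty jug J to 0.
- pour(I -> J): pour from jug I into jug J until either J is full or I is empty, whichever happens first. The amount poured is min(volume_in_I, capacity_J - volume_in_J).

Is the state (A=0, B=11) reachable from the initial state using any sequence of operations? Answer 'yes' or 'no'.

BFS explored all 10 reachable states.
Reachable set includes: (0,0), (0,3), (0,6), (0,9), (0,12), (3,0), (3,3), (3,6), (3,9), (3,12)
Target (A=0, B=11) not in reachable set → no.

Answer: no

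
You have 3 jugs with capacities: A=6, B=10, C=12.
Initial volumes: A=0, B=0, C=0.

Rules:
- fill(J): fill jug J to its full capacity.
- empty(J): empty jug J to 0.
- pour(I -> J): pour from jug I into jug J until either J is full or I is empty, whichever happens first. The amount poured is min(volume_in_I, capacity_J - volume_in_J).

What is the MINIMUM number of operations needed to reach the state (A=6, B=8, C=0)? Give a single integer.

BFS from (A=0, B=0, C=0). One shortest path:
  1. fill(A) -> (A=6 B=0 C=0)
  2. fill(B) -> (A=6 B=10 C=0)
  3. pour(B -> C) -> (A=6 B=0 C=10)
  4. fill(B) -> (A=6 B=10 C=10)
  5. pour(B -> C) -> (A=6 B=8 C=12)
  6. empty(C) -> (A=6 B=8 C=0)
Reached target in 6 moves.

Answer: 6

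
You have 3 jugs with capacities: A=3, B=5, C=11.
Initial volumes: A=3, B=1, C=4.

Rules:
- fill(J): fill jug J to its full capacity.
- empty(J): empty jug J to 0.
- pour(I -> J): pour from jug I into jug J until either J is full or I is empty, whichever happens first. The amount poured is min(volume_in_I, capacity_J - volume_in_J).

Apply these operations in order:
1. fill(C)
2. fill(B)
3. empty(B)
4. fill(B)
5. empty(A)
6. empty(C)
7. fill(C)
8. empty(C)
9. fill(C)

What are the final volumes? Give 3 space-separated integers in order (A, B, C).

Answer: 0 5 11

Derivation:
Step 1: fill(C) -> (A=3 B=1 C=11)
Step 2: fill(B) -> (A=3 B=5 C=11)
Step 3: empty(B) -> (A=3 B=0 C=11)
Step 4: fill(B) -> (A=3 B=5 C=11)
Step 5: empty(A) -> (A=0 B=5 C=11)
Step 6: empty(C) -> (A=0 B=5 C=0)
Step 7: fill(C) -> (A=0 B=5 C=11)
Step 8: empty(C) -> (A=0 B=5 C=0)
Step 9: fill(C) -> (A=0 B=5 C=11)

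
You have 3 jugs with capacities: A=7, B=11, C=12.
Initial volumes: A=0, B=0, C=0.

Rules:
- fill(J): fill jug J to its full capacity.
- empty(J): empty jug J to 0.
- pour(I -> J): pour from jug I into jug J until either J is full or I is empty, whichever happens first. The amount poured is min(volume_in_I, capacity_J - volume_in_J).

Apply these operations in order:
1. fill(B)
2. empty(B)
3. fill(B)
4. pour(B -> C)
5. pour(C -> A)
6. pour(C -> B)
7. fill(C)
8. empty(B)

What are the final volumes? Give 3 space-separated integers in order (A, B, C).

Step 1: fill(B) -> (A=0 B=11 C=0)
Step 2: empty(B) -> (A=0 B=0 C=0)
Step 3: fill(B) -> (A=0 B=11 C=0)
Step 4: pour(B -> C) -> (A=0 B=0 C=11)
Step 5: pour(C -> A) -> (A=7 B=0 C=4)
Step 6: pour(C -> B) -> (A=7 B=4 C=0)
Step 7: fill(C) -> (A=7 B=4 C=12)
Step 8: empty(B) -> (A=7 B=0 C=12)

Answer: 7 0 12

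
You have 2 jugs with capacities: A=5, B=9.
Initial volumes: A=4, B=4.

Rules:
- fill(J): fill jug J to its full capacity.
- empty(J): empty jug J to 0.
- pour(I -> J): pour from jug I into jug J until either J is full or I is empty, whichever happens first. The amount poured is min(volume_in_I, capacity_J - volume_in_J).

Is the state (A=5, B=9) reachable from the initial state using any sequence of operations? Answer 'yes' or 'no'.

Answer: yes

Derivation:
BFS from (A=4, B=4):
  1. fill(A) -> (A=5 B=4)
  2. fill(B) -> (A=5 B=9)
Target reached → yes.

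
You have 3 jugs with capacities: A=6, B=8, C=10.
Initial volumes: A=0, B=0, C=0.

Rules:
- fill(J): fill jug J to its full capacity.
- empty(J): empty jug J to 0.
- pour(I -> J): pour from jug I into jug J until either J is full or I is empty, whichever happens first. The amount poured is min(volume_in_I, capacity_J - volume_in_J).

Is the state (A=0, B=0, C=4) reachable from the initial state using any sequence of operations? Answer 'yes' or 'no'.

BFS from (A=0, B=0, C=0):
  1. fill(C) -> (A=0 B=0 C=10)
  2. pour(C -> A) -> (A=6 B=0 C=4)
  3. empty(A) -> (A=0 B=0 C=4)
Target reached → yes.

Answer: yes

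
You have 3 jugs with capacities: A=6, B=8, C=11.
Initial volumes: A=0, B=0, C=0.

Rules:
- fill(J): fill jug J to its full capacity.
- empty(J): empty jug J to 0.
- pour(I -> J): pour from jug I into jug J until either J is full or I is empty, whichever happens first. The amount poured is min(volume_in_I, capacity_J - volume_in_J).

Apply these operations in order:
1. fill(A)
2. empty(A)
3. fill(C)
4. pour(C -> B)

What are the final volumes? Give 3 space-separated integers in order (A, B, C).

Step 1: fill(A) -> (A=6 B=0 C=0)
Step 2: empty(A) -> (A=0 B=0 C=0)
Step 3: fill(C) -> (A=0 B=0 C=11)
Step 4: pour(C -> B) -> (A=0 B=8 C=3)

Answer: 0 8 3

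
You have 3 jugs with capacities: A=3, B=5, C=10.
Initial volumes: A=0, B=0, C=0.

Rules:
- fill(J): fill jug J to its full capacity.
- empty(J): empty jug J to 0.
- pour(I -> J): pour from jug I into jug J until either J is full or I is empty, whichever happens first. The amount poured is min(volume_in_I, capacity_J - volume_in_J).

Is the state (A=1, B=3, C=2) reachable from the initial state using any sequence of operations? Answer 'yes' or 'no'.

Answer: no

Derivation:
BFS explored all 192 reachable states.
Reachable set includes: (0,0,0), (0,0,1), (0,0,2), (0,0,3), (0,0,4), (0,0,5), (0,0,6), (0,0,7), (0,0,8), (0,0,9), (0,0,10), (0,1,0) ...
Target (A=1, B=3, C=2) not in reachable set → no.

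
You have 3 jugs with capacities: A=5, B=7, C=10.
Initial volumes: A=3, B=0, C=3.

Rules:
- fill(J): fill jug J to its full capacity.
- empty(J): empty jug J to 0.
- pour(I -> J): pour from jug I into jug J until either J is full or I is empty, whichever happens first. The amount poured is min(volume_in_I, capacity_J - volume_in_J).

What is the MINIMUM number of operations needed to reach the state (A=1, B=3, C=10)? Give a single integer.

Answer: 6

Derivation:
BFS from (A=3, B=0, C=3). One shortest path:
  1. pour(A -> B) -> (A=0 B=3 C=3)
  2. fill(A) -> (A=5 B=3 C=3)
  3. pour(A -> B) -> (A=1 B=7 C=3)
  4. empty(B) -> (A=1 B=0 C=3)
  5. pour(C -> B) -> (A=1 B=3 C=0)
  6. fill(C) -> (A=1 B=3 C=10)
Reached target in 6 moves.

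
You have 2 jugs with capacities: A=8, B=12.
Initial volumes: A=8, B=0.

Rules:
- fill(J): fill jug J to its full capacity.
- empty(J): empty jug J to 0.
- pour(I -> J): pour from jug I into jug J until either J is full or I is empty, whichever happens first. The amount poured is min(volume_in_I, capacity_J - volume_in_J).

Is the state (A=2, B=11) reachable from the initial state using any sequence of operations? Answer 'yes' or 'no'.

BFS explored all 10 reachable states.
Reachable set includes: (0,0), (0,4), (0,8), (0,12), (4,0), (4,12), (8,0), (8,4), (8,8), (8,12)
Target (A=2, B=11) not in reachable set → no.

Answer: no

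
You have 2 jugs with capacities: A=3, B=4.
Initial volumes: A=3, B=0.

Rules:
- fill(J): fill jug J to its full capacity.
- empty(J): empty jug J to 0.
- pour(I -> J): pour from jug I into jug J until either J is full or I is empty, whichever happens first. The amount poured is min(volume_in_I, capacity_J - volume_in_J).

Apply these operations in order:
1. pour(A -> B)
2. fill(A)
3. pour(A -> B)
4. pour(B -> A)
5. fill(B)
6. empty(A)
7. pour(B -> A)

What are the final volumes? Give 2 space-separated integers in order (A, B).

Answer: 3 1

Derivation:
Step 1: pour(A -> B) -> (A=0 B=3)
Step 2: fill(A) -> (A=3 B=3)
Step 3: pour(A -> B) -> (A=2 B=4)
Step 4: pour(B -> A) -> (A=3 B=3)
Step 5: fill(B) -> (A=3 B=4)
Step 6: empty(A) -> (A=0 B=4)
Step 7: pour(B -> A) -> (A=3 B=1)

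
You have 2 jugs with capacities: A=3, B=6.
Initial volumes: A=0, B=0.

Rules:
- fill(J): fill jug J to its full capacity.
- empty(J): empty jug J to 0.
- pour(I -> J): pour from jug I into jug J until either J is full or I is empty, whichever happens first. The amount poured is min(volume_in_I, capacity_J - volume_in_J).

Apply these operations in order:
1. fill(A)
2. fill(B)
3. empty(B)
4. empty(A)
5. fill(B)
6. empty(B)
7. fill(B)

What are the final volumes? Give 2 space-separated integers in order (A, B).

Step 1: fill(A) -> (A=3 B=0)
Step 2: fill(B) -> (A=3 B=6)
Step 3: empty(B) -> (A=3 B=0)
Step 4: empty(A) -> (A=0 B=0)
Step 5: fill(B) -> (A=0 B=6)
Step 6: empty(B) -> (A=0 B=0)
Step 7: fill(B) -> (A=0 B=6)

Answer: 0 6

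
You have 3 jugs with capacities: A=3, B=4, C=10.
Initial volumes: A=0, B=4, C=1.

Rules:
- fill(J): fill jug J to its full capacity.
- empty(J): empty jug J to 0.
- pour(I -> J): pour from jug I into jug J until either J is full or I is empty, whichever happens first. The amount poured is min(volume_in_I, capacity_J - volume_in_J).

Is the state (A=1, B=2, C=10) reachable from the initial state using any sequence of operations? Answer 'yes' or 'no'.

Answer: yes

Derivation:
BFS from (A=0, B=4, C=1):
  1. pour(C -> A) -> (A=1 B=4 C=0)
  2. pour(B -> C) -> (A=1 B=0 C=4)
  3. fill(B) -> (A=1 B=4 C=4)
  4. pour(B -> C) -> (A=1 B=0 C=8)
  5. fill(B) -> (A=1 B=4 C=8)
  6. pour(B -> C) -> (A=1 B=2 C=10)
Target reached → yes.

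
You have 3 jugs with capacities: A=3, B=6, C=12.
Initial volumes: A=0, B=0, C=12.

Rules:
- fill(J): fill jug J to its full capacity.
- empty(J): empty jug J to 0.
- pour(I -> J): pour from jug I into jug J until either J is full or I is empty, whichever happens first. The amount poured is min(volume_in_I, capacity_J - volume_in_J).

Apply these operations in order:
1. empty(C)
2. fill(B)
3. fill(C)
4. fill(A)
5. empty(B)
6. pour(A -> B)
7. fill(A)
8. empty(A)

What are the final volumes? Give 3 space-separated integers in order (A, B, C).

Answer: 0 3 12

Derivation:
Step 1: empty(C) -> (A=0 B=0 C=0)
Step 2: fill(B) -> (A=0 B=6 C=0)
Step 3: fill(C) -> (A=0 B=6 C=12)
Step 4: fill(A) -> (A=3 B=6 C=12)
Step 5: empty(B) -> (A=3 B=0 C=12)
Step 6: pour(A -> B) -> (A=0 B=3 C=12)
Step 7: fill(A) -> (A=3 B=3 C=12)
Step 8: empty(A) -> (A=0 B=3 C=12)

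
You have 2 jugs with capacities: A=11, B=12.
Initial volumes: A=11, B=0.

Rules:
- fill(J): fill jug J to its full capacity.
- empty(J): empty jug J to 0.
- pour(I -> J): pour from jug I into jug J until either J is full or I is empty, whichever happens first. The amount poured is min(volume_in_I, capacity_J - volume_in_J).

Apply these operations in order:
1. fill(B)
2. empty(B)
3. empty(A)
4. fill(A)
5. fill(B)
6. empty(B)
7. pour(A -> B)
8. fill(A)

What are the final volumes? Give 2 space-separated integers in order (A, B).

Answer: 11 11

Derivation:
Step 1: fill(B) -> (A=11 B=12)
Step 2: empty(B) -> (A=11 B=0)
Step 3: empty(A) -> (A=0 B=0)
Step 4: fill(A) -> (A=11 B=0)
Step 5: fill(B) -> (A=11 B=12)
Step 6: empty(B) -> (A=11 B=0)
Step 7: pour(A -> B) -> (A=0 B=11)
Step 8: fill(A) -> (A=11 B=11)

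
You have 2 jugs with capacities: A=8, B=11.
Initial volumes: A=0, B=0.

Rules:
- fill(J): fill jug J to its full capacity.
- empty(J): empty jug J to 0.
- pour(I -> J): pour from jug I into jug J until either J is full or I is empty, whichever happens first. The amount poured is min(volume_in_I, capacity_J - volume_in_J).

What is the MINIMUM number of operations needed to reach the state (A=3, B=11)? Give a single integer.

BFS from (A=0, B=0). One shortest path:
  1. fill(B) -> (A=0 B=11)
  2. pour(B -> A) -> (A=8 B=3)
  3. empty(A) -> (A=0 B=3)
  4. pour(B -> A) -> (A=3 B=0)
  5. fill(B) -> (A=3 B=11)
Reached target in 5 moves.

Answer: 5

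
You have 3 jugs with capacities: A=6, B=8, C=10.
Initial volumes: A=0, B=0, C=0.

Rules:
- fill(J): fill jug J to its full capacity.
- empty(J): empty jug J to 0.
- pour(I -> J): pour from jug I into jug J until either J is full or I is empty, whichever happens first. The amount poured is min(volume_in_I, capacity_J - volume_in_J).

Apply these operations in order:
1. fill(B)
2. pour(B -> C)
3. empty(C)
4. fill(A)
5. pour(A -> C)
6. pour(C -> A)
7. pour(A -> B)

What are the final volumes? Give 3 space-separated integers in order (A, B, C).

Answer: 0 6 0

Derivation:
Step 1: fill(B) -> (A=0 B=8 C=0)
Step 2: pour(B -> C) -> (A=0 B=0 C=8)
Step 3: empty(C) -> (A=0 B=0 C=0)
Step 4: fill(A) -> (A=6 B=0 C=0)
Step 5: pour(A -> C) -> (A=0 B=0 C=6)
Step 6: pour(C -> A) -> (A=6 B=0 C=0)
Step 7: pour(A -> B) -> (A=0 B=6 C=0)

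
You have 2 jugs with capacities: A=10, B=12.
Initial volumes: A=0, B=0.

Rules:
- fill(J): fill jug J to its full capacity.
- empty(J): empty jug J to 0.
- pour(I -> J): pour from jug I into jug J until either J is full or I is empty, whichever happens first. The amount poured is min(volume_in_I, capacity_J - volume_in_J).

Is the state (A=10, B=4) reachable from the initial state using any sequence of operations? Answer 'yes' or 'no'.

BFS from (A=0, B=0):
  1. fill(B) -> (A=0 B=12)
  2. pour(B -> A) -> (A=10 B=2)
  3. empty(A) -> (A=0 B=2)
  4. pour(B -> A) -> (A=2 B=0)
  5. fill(B) -> (A=2 B=12)
  6. pour(B -> A) -> (A=10 B=4)
Target reached → yes.

Answer: yes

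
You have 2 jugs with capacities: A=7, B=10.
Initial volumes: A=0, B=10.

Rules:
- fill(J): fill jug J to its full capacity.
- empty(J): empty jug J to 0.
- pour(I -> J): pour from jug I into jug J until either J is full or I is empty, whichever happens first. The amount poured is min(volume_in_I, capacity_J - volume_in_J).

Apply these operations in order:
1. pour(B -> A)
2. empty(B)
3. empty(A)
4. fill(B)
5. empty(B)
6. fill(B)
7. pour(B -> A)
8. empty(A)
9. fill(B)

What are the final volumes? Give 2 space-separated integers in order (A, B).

Step 1: pour(B -> A) -> (A=7 B=3)
Step 2: empty(B) -> (A=7 B=0)
Step 3: empty(A) -> (A=0 B=0)
Step 4: fill(B) -> (A=0 B=10)
Step 5: empty(B) -> (A=0 B=0)
Step 6: fill(B) -> (A=0 B=10)
Step 7: pour(B -> A) -> (A=7 B=3)
Step 8: empty(A) -> (A=0 B=3)
Step 9: fill(B) -> (A=0 B=10)

Answer: 0 10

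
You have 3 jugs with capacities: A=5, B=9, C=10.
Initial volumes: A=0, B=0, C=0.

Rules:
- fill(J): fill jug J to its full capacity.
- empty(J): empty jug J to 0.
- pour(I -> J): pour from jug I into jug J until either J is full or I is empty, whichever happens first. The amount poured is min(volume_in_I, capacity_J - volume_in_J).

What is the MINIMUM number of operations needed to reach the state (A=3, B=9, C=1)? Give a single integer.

BFS from (A=0, B=0, C=0). One shortest path:
  1. fill(B) -> (A=0 B=9 C=0)
  2. pour(B -> A) -> (A=5 B=4 C=0)
  3. empty(A) -> (A=0 B=4 C=0)
  4. pour(B -> A) -> (A=4 B=0 C=0)
  5. fill(B) -> (A=4 B=9 C=0)
  6. pour(B -> C) -> (A=4 B=0 C=9)
  7. pour(A -> C) -> (A=3 B=0 C=10)
  8. pour(C -> B) -> (A=3 B=9 C=1)
Reached target in 8 moves.

Answer: 8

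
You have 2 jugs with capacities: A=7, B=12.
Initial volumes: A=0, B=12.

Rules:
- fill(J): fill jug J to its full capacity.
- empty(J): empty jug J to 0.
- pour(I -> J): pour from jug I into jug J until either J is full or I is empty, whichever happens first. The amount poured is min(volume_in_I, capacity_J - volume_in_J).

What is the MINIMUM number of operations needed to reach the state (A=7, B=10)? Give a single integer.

BFS from (A=0, B=12). One shortest path:
  1. pour(B -> A) -> (A=7 B=5)
  2. empty(A) -> (A=0 B=5)
  3. pour(B -> A) -> (A=5 B=0)
  4. fill(B) -> (A=5 B=12)
  5. pour(B -> A) -> (A=7 B=10)
Reached target in 5 moves.

Answer: 5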